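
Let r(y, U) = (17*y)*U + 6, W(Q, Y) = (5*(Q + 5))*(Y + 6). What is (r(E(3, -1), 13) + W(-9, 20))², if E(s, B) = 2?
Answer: 5184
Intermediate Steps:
W(Q, Y) = (6 + Y)*(25 + 5*Q) (W(Q, Y) = (5*(5 + Q))*(6 + Y) = (25 + 5*Q)*(6 + Y) = (6 + Y)*(25 + 5*Q))
r(y, U) = 6 + 17*U*y (r(y, U) = 17*U*y + 6 = 6 + 17*U*y)
(r(E(3, -1), 13) + W(-9, 20))² = ((6 + 17*13*2) + (150 + 25*20 + 30*(-9) + 5*(-9)*20))² = ((6 + 442) + (150 + 500 - 270 - 900))² = (448 - 520)² = (-72)² = 5184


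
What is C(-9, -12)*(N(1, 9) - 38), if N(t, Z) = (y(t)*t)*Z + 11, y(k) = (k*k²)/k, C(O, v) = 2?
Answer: -36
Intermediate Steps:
y(k) = k² (y(k) = k³/k = k²)
N(t, Z) = 11 + Z*t³ (N(t, Z) = (t²*t)*Z + 11 = t³*Z + 11 = Z*t³ + 11 = 11 + Z*t³)
C(-9, -12)*(N(1, 9) - 38) = 2*((11 + 9*1³) - 38) = 2*((11 + 9*1) - 38) = 2*((11 + 9) - 38) = 2*(20 - 38) = 2*(-18) = -36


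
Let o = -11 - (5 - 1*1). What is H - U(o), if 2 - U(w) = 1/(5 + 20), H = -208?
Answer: -5249/25 ≈ -209.96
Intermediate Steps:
o = -15 (o = -11 - (5 - 1) = -11 - 1*4 = -11 - 4 = -15)
U(w) = 49/25 (U(w) = 2 - 1/(5 + 20) = 2 - 1/25 = 49/25)
H - U(o) = -208 - 1*49/25 = -208 - 49/25 = -5249/25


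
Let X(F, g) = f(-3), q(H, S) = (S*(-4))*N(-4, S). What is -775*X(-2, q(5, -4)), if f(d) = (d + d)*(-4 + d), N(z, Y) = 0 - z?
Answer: -32550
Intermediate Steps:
N(z, Y) = -z
f(d) = 2*d*(-4 + d) (f(d) = (2*d)*(-4 + d) = 2*d*(-4 + d))
q(H, S) = -16*S (q(H, S) = (S*(-4))*(-1*(-4)) = -4*S*4 = -16*S)
X(F, g) = 42 (X(F, g) = 2*(-3)*(-4 - 3) = 2*(-3)*(-7) = 42)
-775*X(-2, q(5, -4)) = -775*42 = -32550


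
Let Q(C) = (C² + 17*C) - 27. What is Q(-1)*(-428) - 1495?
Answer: 16909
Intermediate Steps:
Q(C) = -27 + C² + 17*C
Q(-1)*(-428) - 1495 = (-27 + (-1)² + 17*(-1))*(-428) - 1495 = (-27 + 1 - 17)*(-428) - 1495 = -43*(-428) - 1495 = 18404 - 1495 = 16909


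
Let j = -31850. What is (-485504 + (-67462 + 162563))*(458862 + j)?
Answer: -166706765836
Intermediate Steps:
(-485504 + (-67462 + 162563))*(458862 + j) = (-485504 + (-67462 + 162563))*(458862 - 31850) = (-485504 + 95101)*427012 = -390403*427012 = -166706765836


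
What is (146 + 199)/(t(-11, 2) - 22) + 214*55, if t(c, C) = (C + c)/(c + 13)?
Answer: 623120/53 ≈ 11757.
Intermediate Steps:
t(c, C) = (C + c)/(13 + c)
(146 + 199)/(t(-11, 2) - 22) + 214*55 = (146 + 199)/((2 - 11)/(13 - 11) - 22) + 214*55 = 345/(-9/2 - 22) + 11770 = 345/(-53/2) + 11770 = 345*(-2/53) + 11770 = -690/53 + 11770 = 623120/53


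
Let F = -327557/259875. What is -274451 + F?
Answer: -71323281182/259875 ≈ -2.7445e+5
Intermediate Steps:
F = -327557/259875 (F = -327557*1/259875 = -327557/259875 ≈ -1.2604)
-274451 + F = -274451 - 327557/259875 = -71323281182/259875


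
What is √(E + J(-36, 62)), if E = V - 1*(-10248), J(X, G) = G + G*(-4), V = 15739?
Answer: √25801 ≈ 160.63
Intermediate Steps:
J(X, G) = -3*G (J(X, G) = G - 4*G = -3*G)
E = 25987 (E = 15739 - 1*(-10248) = 15739 + 10248 = 25987)
√(E + J(-36, 62)) = √(25987 - 3*62) = √(25987 - 186) = √25801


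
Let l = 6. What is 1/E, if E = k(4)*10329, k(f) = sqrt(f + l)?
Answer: sqrt(10)/103290 ≈ 3.0616e-5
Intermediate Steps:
k(f) = sqrt(6 + f) (k(f) = sqrt(f + 6) = sqrt(6 + f))
E = 10329*sqrt(10) (E = sqrt(6 + 4)*10329 = sqrt(10)*10329 = 10329*sqrt(10) ≈ 32663.)
1/E = 1/(10329*sqrt(10)) = sqrt(10)/103290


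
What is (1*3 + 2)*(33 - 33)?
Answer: 0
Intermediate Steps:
(1*3 + 2)*(33 - 33) = (3 + 2)*0 = 5*0 = 0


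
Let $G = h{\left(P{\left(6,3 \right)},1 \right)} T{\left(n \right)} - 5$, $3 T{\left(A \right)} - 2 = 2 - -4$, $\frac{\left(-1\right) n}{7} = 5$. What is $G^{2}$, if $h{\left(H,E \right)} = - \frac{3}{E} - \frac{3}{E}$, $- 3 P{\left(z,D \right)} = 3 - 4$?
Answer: $441$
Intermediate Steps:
$n = -35$ ($n = \left(-7\right) 5 = -35$)
$P{\left(z,D \right)} = \frac{1}{3}$ ($P{\left(z,D \right)} = - \frac{3 - 4}{3} = \left(- \frac{1}{3}\right) \left(-1\right) = \frac{1}{3}$)
$T{\left(A \right)} = \frac{8}{3}$ ($T{\left(A \right)} = \frac{2}{3} + \frac{2 - -4}{3} = \frac{2}{3} + \frac{2 + 4}{3} = \frac{2}{3} + \frac{1}{3} \cdot 6 = \frac{2}{3} + 2 = \frac{8}{3}$)
$h{\left(H,E \right)} = - \frac{6}{E}$
$G = -21$ ($G = - \frac{6}{1} \cdot \frac{8}{3} - 5 = \left(-6\right) 1 \cdot \frac{8}{3} - 5 = \left(-6\right) \frac{8}{3} - 5 = -16 - 5 = -21$)
$G^{2} = \left(-21\right)^{2} = 441$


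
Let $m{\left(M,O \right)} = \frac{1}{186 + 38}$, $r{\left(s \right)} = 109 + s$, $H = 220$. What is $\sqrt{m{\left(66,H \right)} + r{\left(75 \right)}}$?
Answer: $\frac{\sqrt{577038}}{56} \approx 13.565$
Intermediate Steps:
$m{\left(M,O \right)} = \frac{1}{224}$
$\sqrt{m{\left(66,H \right)} + r{\left(75 \right)}} = \sqrt{\frac{1}{224} + \left(109 + 75\right)} = \sqrt{\frac{1}{224} + 184} = \sqrt{\frac{41217}{224}} = \frac{\sqrt{577038}}{56}$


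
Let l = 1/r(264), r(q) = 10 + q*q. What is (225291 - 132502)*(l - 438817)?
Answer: -2838246429976989/69706 ≈ -4.0717e+10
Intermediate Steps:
r(q) = 10 + q²
l = 1/69706 (l = 1/(10 + 264²) = 1/(10 + 69696) = 1/69706 ≈ 1.4346e-5)
(225291 - 132502)*(l - 438817) = (225291 - 132502)*(1/69706 - 438817) = 92789*(-30588177801/69706) = -2838246429976989/69706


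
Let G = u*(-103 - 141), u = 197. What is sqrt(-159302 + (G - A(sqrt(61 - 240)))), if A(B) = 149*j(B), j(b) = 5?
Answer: I*sqrt(208115) ≈ 456.2*I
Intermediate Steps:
A(B) = 745 (A(B) = 149*5 = 745)
G = -48068 (G = 197*(-103 - 141) = 197*(-244) = -48068)
sqrt(-159302 + (G - A(sqrt(61 - 240)))) = sqrt(-159302 + (-48068 - 1*745)) = sqrt(-159302 + (-48068 - 745)) = sqrt(-159302 - 48813) = sqrt(-208115) = I*sqrt(208115)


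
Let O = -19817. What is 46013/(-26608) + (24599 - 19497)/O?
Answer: -1047593637/527290736 ≈ -1.9867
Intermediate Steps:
46013/(-26608) + (24599 - 19497)/O = 46013/(-26608) + (24599 - 19497)/(-19817) = 46013*(-1/26608) + 5102*(-1/19817) = -46013/26608 - 5102/19817 = -1047593637/527290736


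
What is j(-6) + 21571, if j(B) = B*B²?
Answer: 21355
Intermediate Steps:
j(B) = B³
j(-6) + 21571 = (-6)³ + 21571 = -216 + 21571 = 21355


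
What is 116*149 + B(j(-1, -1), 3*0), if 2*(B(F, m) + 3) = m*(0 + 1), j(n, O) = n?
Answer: 17281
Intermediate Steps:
B(F, m) = -3 + m/2 (B(F, m) = -3 + (m*(0 + 1))/2 = -3 + (m*1)/2 = -3 + m/2)
116*149 + B(j(-1, -1), 3*0) = 116*149 + (-3 + (3*0)/2) = 17284 + (-3 + (½)*0) = 17284 + (-3 + 0) = 17284 - 3 = 17281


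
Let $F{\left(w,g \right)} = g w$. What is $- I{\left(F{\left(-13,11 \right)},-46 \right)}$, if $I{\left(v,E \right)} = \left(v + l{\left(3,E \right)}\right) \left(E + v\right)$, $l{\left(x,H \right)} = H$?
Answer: $-35721$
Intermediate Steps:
$I{\left(v,E \right)} = \left(E + v\right)^{2}$ ($I{\left(v,E \right)} = \left(v + E\right) \left(E + v\right) = \left(E + v\right) \left(E + v\right) = \left(E + v\right)^{2}$)
$- I{\left(F{\left(-13,11 \right)},-46 \right)} = - (\left(-46\right)^{2} + \left(11 \left(-13\right)\right)^{2} + 2 \left(-46\right) 11 \left(-13\right)) = - (2116 + \left(-143\right)^{2} + 2 \left(-46\right) \left(-143\right)) = - (2116 + 20449 + 13156) = \left(-1\right) 35721 = -35721$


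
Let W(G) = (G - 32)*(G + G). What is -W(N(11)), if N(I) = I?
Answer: 462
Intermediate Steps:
W(G) = 2*G*(-32 + G) (W(G) = (-32 + G)*(2*G) = 2*G*(-32 + G))
-W(N(11)) = -2*11*(-32 + 11) = -2*11*(-21) = -1*(-462) = 462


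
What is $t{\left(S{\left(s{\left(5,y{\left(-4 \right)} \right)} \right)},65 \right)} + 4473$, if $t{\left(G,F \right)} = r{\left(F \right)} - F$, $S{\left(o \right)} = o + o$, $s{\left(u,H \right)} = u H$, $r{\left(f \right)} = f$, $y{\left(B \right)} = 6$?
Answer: $4473$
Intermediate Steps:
$s{\left(u,H \right)} = H u$
$S{\left(o \right)} = 2 o$
$t{\left(G,F \right)} = 0$ ($t{\left(G,F \right)} = F - F = 0$)
$t{\left(S{\left(s{\left(5,y{\left(-4 \right)} \right)} \right)},65 \right)} + 4473 = 0 + 4473 = 4473$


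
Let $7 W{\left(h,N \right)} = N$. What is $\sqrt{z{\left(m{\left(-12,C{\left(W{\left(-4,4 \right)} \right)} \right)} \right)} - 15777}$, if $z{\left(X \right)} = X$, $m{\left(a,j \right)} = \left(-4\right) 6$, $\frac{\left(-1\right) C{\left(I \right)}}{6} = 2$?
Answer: $i \sqrt{15801} \approx 125.7 i$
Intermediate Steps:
$W{\left(h,N \right)} = \frac{N}{7}$
$C{\left(I \right)} = -12$ ($C{\left(I \right)} = \left(-6\right) 2 = -12$)
$m{\left(a,j \right)} = -24$
$\sqrt{z{\left(m{\left(-12,C{\left(W{\left(-4,4 \right)} \right)} \right)} \right)} - 15777} = \sqrt{-24 - 15777} = \sqrt{-15801} = i \sqrt{15801}$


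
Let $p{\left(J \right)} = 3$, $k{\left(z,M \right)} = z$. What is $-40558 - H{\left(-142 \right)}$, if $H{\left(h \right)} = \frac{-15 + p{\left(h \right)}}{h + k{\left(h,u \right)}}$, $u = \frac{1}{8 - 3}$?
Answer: $- \frac{2879621}{71} \approx -40558.0$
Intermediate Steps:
$u = \frac{1}{5} \approx 0.2$
$H{\left(h \right)} = - \frac{6}{h}$ ($H{\left(h \right)} = \frac{-15 + 3}{h + h} = - \frac{12}{2 h} = - 12 \frac{1}{2 h} = - \frac{6}{h}$)
$-40558 - H{\left(-142 \right)} = -40558 - - \frac{6}{-142} = -40558 - \left(-6\right) \left(- \frac{1}{142}\right) = -40558 - \frac{3}{71} = - \frac{2879621}{71}$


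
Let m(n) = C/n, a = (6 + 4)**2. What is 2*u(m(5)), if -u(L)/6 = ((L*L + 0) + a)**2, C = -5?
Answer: -122412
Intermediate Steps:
a = 100 (a = 10**2 = 100)
m(n) = -5/n
u(L) = -6*(100 + L**2)**2 (u(L) = -6*((L*L + 0) + 100)**2 = -6*((L**2 + 0) + 100)**2 = -6*(L**2 + 100)**2 = -6*(100 + L**2)**2)
2*u(m(5)) = 2*(-6*(100 + (-5/5)**2)**2) = 2*(-6*(100 + (-5*1/5)**2)**2) = 2*(-6*(100 + (-1)**2)**2) = 2*(-6*(100 + 1)**2) = 2*(-6*101**2) = 2*(-6*10201) = 2*(-61206) = -122412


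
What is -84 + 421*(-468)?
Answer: -197112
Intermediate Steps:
-84 + 421*(-468) = -84 - 197028 = -197112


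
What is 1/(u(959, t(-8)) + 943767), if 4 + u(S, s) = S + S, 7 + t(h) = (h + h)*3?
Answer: 1/945681 ≈ 1.0574e-6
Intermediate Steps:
t(h) = -7 + 6*h (t(h) = -7 + (h + h)*3 = -7 + (2*h)*3 = -7 + 6*h)
u(S, s) = -4 + 2*S (u(S, s) = -4 + (S + S) = -4 + 2*S)
1/(u(959, t(-8)) + 943767) = 1/((-4 + 2*959) + 943767) = 1/((-4 + 1918) + 943767) = 1/(1914 + 943767) = 1/945681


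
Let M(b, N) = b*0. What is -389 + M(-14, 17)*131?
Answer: -389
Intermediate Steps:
M(b, N) = 0
-389 + M(-14, 17)*131 = -389 + 0*131 = -389 + 0 = -389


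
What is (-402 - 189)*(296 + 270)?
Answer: -334506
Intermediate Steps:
(-402 - 189)*(296 + 270) = -591*566 = -334506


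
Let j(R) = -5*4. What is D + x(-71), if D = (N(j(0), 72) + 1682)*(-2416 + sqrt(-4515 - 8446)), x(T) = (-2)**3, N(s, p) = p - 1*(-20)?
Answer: -4285992 + 1774*I*sqrt(12961) ≈ -4.286e+6 + 2.0196e+5*I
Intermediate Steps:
j(R) = -20
N(s, p) = 20 + p (N(s, p) = p + 20 = 20 + p)
x(T) = -8
D = -4285984 + 1774*I*sqrt(12961) (D = ((20 + 72) + 1682)*(-2416 + sqrt(-4515 - 8446)) = (92 + 1682)*(-2416 + sqrt(-12961)) = 1774*(-2416 + I*sqrt(12961)) = -4285984 + 1774*I*sqrt(12961) ≈ -4.286e+6 + 2.0196e+5*I)
D + x(-71) = (-4285984 + 1774*I*sqrt(12961)) - 8 = -4285992 + 1774*I*sqrt(12961)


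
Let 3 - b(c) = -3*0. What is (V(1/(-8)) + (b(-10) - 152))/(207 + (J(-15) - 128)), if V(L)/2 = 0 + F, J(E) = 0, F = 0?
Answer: -149/79 ≈ -1.8861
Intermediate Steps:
b(c) = 3 (b(c) = 3 - (-3)*0 = 3 - 1*0 = 3 + 0 = 3)
V(L) = 0 (V(L) = 2*(0 + 0) = 2*0 = 0)
(V(1/(-8)) + (b(-10) - 152))/(207 + (J(-15) - 128)) = (0 + (3 - 152))/(207 + (0 - 128)) = (0 - 149)/(207 - 128) = -149/79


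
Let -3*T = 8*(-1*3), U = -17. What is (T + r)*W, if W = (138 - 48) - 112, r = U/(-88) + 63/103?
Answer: -79807/412 ≈ -193.71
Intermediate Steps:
T = 8 (T = -8*(-1*3)/3 = -8*(-3)/3 = -1/3*(-24) = 8)
r = 7295/9064 (r = -17/(-88) + 63/103 = -17*(-1/88) + 63*(1/103) = 17/88 + 63/103 = 7295/9064 ≈ 0.80483)
W = -22 (W = 90 - 112 = -22)
(T + r)*W = (8 + 7295/9064)*(-22) = (79807/9064)*(-22) = -79807/412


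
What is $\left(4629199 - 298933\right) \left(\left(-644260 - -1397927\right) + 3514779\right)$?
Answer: $18483506586636$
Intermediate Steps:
$\left(4629199 - 298933\right) \left(\left(-644260 - -1397927\right) + 3514779\right) = 4330266 \left(\left(-644260 + 1397927\right) + 3514779\right) = 4330266 \left(753667 + 3514779\right) = 4330266 \cdot 4268446 = 18483506586636$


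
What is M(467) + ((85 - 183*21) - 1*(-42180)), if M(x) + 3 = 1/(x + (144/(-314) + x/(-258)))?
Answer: 723214933039/18824407 ≈ 38419.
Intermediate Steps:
M(x) = -3 + 1/(-72/157 + 257*x/258) (M(x) = -3 + 1/(x + (144/(-314) + x/(-258))) = -3 + 1/(x + (144*(-1/314) + x*(-1/258))) = -3 + 1/(x + (-72/157 - x/258)) = -3 + 1/(-72/157 + 257*x/258))
M(467) + ((85 - 183*21) - 1*(-42180)) = 3*(32078 - 40349*467)/(-18576 + 40349*467) + ((85 - 183*21) - 1*(-42180)) = 3*(32078 - 18842983)/(-18576 + 18842983) + ((85 - 3843) + 42180) = 3*(-18810905)/18824407 + (-3758 + 42180) = 3*(1/18824407)*(-18810905) + 38422 = -56432715/18824407 + 38422 = 723214933039/18824407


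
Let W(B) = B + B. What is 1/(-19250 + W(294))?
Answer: -1/18662 ≈ -5.3585e-5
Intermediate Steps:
W(B) = 2*B
1/(-19250 + W(294)) = 1/(-19250 + 2*294) = 1/(-19250 + 588) = 1/(-18662) = -1/18662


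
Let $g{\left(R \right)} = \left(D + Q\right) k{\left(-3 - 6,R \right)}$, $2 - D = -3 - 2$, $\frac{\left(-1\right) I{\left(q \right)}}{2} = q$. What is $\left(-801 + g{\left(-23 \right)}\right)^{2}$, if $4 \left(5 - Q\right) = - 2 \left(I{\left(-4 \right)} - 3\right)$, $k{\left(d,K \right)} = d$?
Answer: $\frac{3470769}{4} \approx 8.6769 \cdot 10^{5}$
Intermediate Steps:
$I{\left(q \right)} = - 2 q$
$D = 7$ ($D = 2 - \left(-3 - 2\right) = 2 - -5 = 2 + 5 = 7$)
$Q = \frac{15}{2}$ ($Q = 5 - \frac{\left(-2\right) \left(\left(-2\right) \left(-4\right) - 3\right)}{4} = 5 - \frac{\left(-2\right) \left(8 - 3\right)}{4} = 5 - \frac{\left(-2\right) 5}{4} = 5 - - \frac{5}{2} = 5 + \frac{5}{2} = \frac{15}{2} \approx 7.5$)
$g{\left(R \right)} = - \frac{261}{2}$ ($g{\left(R \right)} = \left(7 + \frac{15}{2}\right) \left(-3 - 6\right) = \frac{29 \left(-3 - 6\right)}{2} = \frac{29}{2} \left(-9\right) = - \frac{261}{2}$)
$\left(-801 + g{\left(-23 \right)}\right)^{2} = \left(-801 - \frac{261}{2}\right)^{2} = \left(- \frac{1863}{2}\right)^{2} = \frac{3470769}{4}$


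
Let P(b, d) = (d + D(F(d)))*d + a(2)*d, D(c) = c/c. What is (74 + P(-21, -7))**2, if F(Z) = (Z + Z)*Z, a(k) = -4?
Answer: 20736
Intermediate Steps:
F(Z) = 2*Z**2 (F(Z) = (2*Z)*Z = 2*Z**2)
D(c) = 1
P(b, d) = -4*d + d*(1 + d) (P(b, d) = (d + 1)*d - 4*d = (1 + d)*d - 4*d = d*(1 + d) - 4*d = -4*d + d*(1 + d))
(74 + P(-21, -7))**2 = (74 - 7*(-3 - 7))**2 = (74 - 7*(-10))**2 = (74 + 70)**2 = 144**2 = 20736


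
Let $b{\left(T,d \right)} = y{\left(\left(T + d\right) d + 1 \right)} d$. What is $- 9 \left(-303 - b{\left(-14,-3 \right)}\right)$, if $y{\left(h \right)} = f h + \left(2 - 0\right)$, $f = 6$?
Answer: $-5751$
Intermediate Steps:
$y{\left(h \right)} = 2 + 6 h$ ($y{\left(h \right)} = 6 h + \left(2 - 0\right) = 6 h + \left(2 + 0\right) = 6 h + 2 = 2 + 6 h$)
$b{\left(T,d \right)} = d \left(8 + 6 d \left(T + d\right)\right)$ ($b{\left(T,d \right)} = \left(2 + 6 \left(\left(T + d\right) d + 1\right)\right) d = \left(2 + 6 \left(d \left(T + d\right) + 1\right)\right) d = \left(2 + 6 \left(1 + d \left(T + d\right)\right)\right) d = \left(2 + \left(6 + 6 d \left(T + d\right)\right)\right) d = \left(8 + 6 d \left(T + d\right)\right) d = d \left(8 + 6 d \left(T + d\right)\right)$)
$- 9 \left(-303 - b{\left(-14,-3 \right)}\right) = - 9 \left(-303 - 2 \left(-3\right) \left(4 + 3 \left(-3\right)^{2} + 3 \left(-14\right) \left(-3\right)\right)\right) = - 9 \left(-303 - 2 \left(-3\right) \left(4 + 3 \cdot 9 + 126\right)\right) = - 9 \left(-303 - 2 \left(-3\right) \left(4 + 27 + 126\right)\right) = - 9 \left(-303 - 2 \left(-3\right) 157\right) = - 9 \left(-303 - -942\right) = - 9 \left(-303 + 942\right) = \left(-9\right) 639 = -5751$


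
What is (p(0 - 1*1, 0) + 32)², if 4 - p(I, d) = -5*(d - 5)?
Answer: 121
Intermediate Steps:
p(I, d) = -21 + 5*d (p(I, d) = 4 - (-5)*(d - 5) = 4 - (-5)*(-5 + d) = 4 - (25 - 5*d) = 4 + (-25 + 5*d) = -21 + 5*d)
(p(0 - 1*1, 0) + 32)² = ((-21 + 5*0) + 32)² = ((-21 + 0) + 32)² = (-21 + 32)² = 11² = 121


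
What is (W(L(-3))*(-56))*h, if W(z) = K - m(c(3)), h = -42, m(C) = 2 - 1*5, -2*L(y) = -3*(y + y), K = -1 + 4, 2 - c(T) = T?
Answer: 14112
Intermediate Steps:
c(T) = 2 - T
K = 3
L(y) = 3*y (L(y) = -(-3)*(y + y)/2 = -(-3)*2*y/2 = -(-3)*y = 3*y)
m(C) = -3 (m(C) = 2 - 5 = -3)
W(z) = 6 (W(z) = 3 - 1*(-3) = 3 + 3 = 6)
(W(L(-3))*(-56))*h = (6*(-56))*(-42) = -336*(-42) = 14112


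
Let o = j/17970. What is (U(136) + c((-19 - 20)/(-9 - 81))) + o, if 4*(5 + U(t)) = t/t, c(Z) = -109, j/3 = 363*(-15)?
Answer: -274723/2396 ≈ -114.66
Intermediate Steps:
j = -16335 (j = 3*(363*(-15)) = 3*(-5445) = -16335)
o = -1089/1198 (o = -16335/17970 = -16335*1/17970 = -1089/1198 ≈ -0.90901)
U(t) = -19/4 (U(t) = -5 + (t/t)/4 = -5 + (¼)*1 = -5 + ¼ = -19/4)
(U(136) + c((-19 - 20)/(-9 - 81))) + o = (-19/4 - 109) - 1089/1198 = -455/4 - 1089/1198 = -274723/2396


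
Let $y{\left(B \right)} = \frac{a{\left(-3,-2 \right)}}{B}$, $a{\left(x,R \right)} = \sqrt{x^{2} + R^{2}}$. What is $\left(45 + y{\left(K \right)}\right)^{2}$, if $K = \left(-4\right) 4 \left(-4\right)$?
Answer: $\frac{\left(2880 + \sqrt{13}\right)^{2}}{4096} \approx 2030.1$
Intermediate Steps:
$K = 64$ ($K = \left(-16\right) \left(-4\right) = 64$)
$a{\left(x,R \right)} = \sqrt{R^{2} + x^{2}}$
$y{\left(B \right)} = \frac{\sqrt{13}}{B}$ ($y{\left(B \right)} = \frac{\sqrt{\left(-2\right)^{2} + \left(-3\right)^{2}}}{B} = \frac{\sqrt{4 + 9}}{B} = \frac{\sqrt{13}}{B}$)
$\left(45 + y{\left(K \right)}\right)^{2} = \left(45 + \frac{\sqrt{13}}{64}\right)^{2}$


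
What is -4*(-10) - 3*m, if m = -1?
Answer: 43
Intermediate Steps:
-4*(-10) - 3*m = -4*(-10) - 3*(-1) = 40 + 3 = 43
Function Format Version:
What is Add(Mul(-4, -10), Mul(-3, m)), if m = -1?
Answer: 43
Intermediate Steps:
Add(Mul(-4, -10), Mul(-3, m)) = Add(Mul(-4, -10), Mul(-3, -1)) = Add(40, 3) = 43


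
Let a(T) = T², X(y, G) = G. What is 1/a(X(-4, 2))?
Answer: ¼ ≈ 0.25000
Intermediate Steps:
1/a(X(-4, 2)) = 1/(2²) = 1/4 = ¼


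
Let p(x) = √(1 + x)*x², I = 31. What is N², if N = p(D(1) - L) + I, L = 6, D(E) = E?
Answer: -1539 + 3100*I ≈ -1539.0 + 3100.0*I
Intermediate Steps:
p(x) = x²*√(1 + x)
N = 31 + 50*I (N = (1 - 1*6)²*√(1 + (1 - 1*6)) + 31 = (1 - 6)²*√(1 + (1 - 6)) + 31 = (-5)²*√(1 - 5) + 31 = 25*√(-4) + 31 = 25*(2*I) + 31 = 50*I + 31 = 31 + 50*I ≈ 31.0 + 50.0*I)
N² = (31 + 50*I)²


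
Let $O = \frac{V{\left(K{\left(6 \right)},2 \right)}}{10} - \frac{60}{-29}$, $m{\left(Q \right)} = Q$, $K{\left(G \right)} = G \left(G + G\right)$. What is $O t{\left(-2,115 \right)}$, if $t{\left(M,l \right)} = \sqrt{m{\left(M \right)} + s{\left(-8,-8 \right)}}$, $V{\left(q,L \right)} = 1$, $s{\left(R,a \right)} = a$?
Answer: $\frac{629 i \sqrt{10}}{290} \approx 6.8589 i$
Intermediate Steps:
$K{\left(G \right)} = 2 G^{2}$ ($K{\left(G \right)} = G 2 G = 2 G^{2}$)
$t{\left(M,l \right)} = \sqrt{-8 + M}$ ($t{\left(M,l \right)} = \sqrt{M - 8} = \sqrt{-8 + M}$)
$O = \frac{629}{290}$ ($O = 1 \cdot \frac{1}{10} - \frac{60}{-29} = 1 \cdot \frac{1}{10} - - \frac{60}{29} = \frac{1}{10} + \frac{60}{29} = \frac{629}{290} \approx 2.169$)
$O t{\left(-2,115 \right)} = \frac{629 \sqrt{-8 - 2}}{290} = \frac{629 \sqrt{-10}}{290} = \frac{629 i \sqrt{10}}{290}$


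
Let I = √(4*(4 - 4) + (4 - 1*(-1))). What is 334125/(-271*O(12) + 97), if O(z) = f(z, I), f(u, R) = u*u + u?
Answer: -334125/42179 ≈ -7.9216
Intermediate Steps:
I = √5 (I = √(4*0 + (4 + 1)) = √(0 + 5) = √5 ≈ 2.2361)
f(u, R) = u + u² (f(u, R) = u² + u = u + u²)
O(z) = z*(1 + z)
334125/(-271*O(12) + 97) = 334125/(-3252*(1 + 12) + 97) = 334125/(-3252*13 + 97) = 334125/(-271*156 + 97) = 334125/(-42276 + 97) = 334125/(-42179) = 334125*(-1/42179) = -334125/42179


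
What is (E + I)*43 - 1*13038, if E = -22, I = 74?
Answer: -10802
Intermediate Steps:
(E + I)*43 - 1*13038 = (-22 + 74)*43 - 1*13038 = 52*43 - 13038 = 2236 - 13038 = -10802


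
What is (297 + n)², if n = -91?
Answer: 42436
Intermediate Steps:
(297 + n)² = (297 - 91)² = 206² = 42436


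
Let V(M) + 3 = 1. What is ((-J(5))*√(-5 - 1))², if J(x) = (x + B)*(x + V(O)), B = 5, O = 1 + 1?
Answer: -5400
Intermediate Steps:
O = 2
V(M) = -2 (V(M) = -3 + 1 = -2)
J(x) = (-2 + x)*(5 + x) (J(x) = (x + 5)*(x - 2) = (5 + x)*(-2 + x) = (-2 + x)*(5 + x))
((-J(5))*√(-5 - 1))² = ((-(-10 + 5² + 3*5))*√(-5 - 1))² = ((-(-10 + 25 + 15))*√(-6))² = ((-1*30)*(I*√6))² = (-30*I*√6)² = -5400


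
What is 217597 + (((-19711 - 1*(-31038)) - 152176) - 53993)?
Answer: 22755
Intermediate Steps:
217597 + (((-19711 - 1*(-31038)) - 152176) - 53993) = 217597 + (((-19711 + 31038) - 152176) - 53993) = 217597 + ((11327 - 152176) - 53993) = 217597 + (-140849 - 53993) = 217597 - 194842 = 22755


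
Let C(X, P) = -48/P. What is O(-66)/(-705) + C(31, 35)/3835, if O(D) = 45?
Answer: -404931/6308575 ≈ -0.064187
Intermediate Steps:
O(-66)/(-705) + C(31, 35)/3835 = 45/(-705) - 48/35/3835 = 45*(-1/705) - 48*1/35*(1/3835) = -3/47 - 48/35*1/3835 = -3/47 - 48/134225 = -404931/6308575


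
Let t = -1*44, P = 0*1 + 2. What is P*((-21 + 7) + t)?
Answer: -116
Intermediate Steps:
P = 2 (P = 0 + 2 = 2)
t = -44
P*((-21 + 7) + t) = 2*((-21 + 7) - 44) = 2*(-14 - 44) = 2*(-58) = -116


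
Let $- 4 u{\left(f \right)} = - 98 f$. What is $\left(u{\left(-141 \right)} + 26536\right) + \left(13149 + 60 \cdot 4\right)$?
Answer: $\frac{72941}{2} \approx 36471.0$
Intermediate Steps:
$u{\left(f \right)} = \frac{49 f}{2}$ ($u{\left(f \right)} = - \frac{\left(-98\right) f}{4} = \frac{49 f}{2}$)
$\left(u{\left(-141 \right)} + 26536\right) + \left(13149 + 60 \cdot 4\right) = \left(\frac{49}{2} \left(-141\right) + 26536\right) + \left(13149 + 60 \cdot 4\right) = \left(- \frac{6909}{2} + 26536\right) + \left(13149 + 240\right) = \frac{46163}{2} + 13389 = \frac{72941}{2}$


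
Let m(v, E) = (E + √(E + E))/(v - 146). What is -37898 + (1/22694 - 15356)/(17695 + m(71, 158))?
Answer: -504819681305171828317/13320178385878154 - 8712226575*√79/6660089192939077 ≈ -37899.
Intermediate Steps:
m(v, E) = (E + √2*√E)/(-146 + v) (m(v, E) = (E + √(2*E))/(-146 + v) = (E + √2*√E)/(-146 + v))
-37898 + (1/22694 - 15356)/(17695 + m(71, 158)) = -37898 + (1/22694 - 15356)/(17695 + (158 + √2*√158)/(-146 + 71)) = -37898 + (1/22694 - 15356)/(17695 + (158 + 2*√79)/(-75)) = -37898 - 348489063/(22694*(17695 - (158 + 2*√79)/75)) = -37898 - 348489063/(22694*(17695 + (-158/75 - 2*√79/75))) = -37898 - 348489063/(22694*(1326967/75 - 2*√79/75))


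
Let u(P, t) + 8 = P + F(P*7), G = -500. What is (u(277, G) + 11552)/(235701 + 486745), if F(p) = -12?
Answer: 11809/722446 ≈ 0.016346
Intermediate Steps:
u(P, t) = -20 + P (u(P, t) = -8 + (P - 12) = -8 + (-12 + P) = -20 + P)
(u(277, G) + 11552)/(235701 + 486745) = ((-20 + 277) + 11552)/(235701 + 486745) = (257 + 11552)/722446 = 11809*(1/722446) = 11809/722446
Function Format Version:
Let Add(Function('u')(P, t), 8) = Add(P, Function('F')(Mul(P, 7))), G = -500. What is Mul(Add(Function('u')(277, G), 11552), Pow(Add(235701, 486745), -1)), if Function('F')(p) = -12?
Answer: Rational(11809, 722446) ≈ 0.016346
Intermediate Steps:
Function('u')(P, t) = Add(-20, P) (Function('u')(P, t) = Add(-8, Add(P, -12)) = Add(-8, Add(-12, P)) = Add(-20, P))
Mul(Add(Function('u')(277, G), 11552), Pow(Add(235701, 486745), -1)) = Mul(Add(Add(-20, 277), 11552), Pow(Add(235701, 486745), -1)) = Mul(Add(257, 11552), Pow(722446, -1)) = Mul(11809, Rational(1, 722446)) = Rational(11809, 722446)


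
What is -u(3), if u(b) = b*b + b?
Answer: -12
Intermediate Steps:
u(b) = b + b² (u(b) = b² + b = b + b²)
-u(3) = -3*(1 + 3) = -3*4 = -1*12 = -12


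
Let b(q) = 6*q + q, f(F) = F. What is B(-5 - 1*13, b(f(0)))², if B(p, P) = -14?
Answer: 196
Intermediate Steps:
b(q) = 7*q
B(-5 - 1*13, b(f(0)))² = (-14)² = 196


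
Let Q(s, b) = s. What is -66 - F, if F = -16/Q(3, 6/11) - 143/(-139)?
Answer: -25727/417 ≈ -61.695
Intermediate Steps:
F = -1795/417 (F = -16/3 - 143/(-139) = -16*⅓ - 143*(-1/139) = -16/3 + 143/139 = -1795/417 ≈ -4.3046)
-66 - F = -66 - 1*(-1795/417) = -66 + 1795/417 = -25727/417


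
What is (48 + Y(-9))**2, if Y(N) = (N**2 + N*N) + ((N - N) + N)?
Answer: 40401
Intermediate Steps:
Y(N) = N + 2*N**2 (Y(N) = (N**2 + N**2) + (0 + N) = 2*N**2 + N = N + 2*N**2)
(48 + Y(-9))**2 = (48 - 9*(1 + 2*(-9)))**2 = (48 - 9*(1 - 18))**2 = (48 - 9*(-17))**2 = (48 + 153)**2 = 201**2 = 40401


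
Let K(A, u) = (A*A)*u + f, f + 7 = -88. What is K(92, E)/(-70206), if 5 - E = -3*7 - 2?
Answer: -236897/70206 ≈ -3.3743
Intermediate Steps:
E = 28 (E = 5 - (-3*7 - 2) = 5 - (-21 - 2) = 5 - 1*(-23) = 5 + 23 = 28)
f = -95 (f = -7 - 88 = -95)
K(A, u) = -95 + u*A**2 (K(A, u) = (A*A)*u - 95 = A**2*u - 95 = u*A**2 - 95 = -95 + u*A**2)
K(92, E)/(-70206) = (-95 + 28*92**2)/(-70206) = (-95 + 28*8464)*(-1/70206) = (-95 + 236992)*(-1/70206) = 236897*(-1/70206) = -236897/70206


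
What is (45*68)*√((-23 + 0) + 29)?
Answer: 3060*√6 ≈ 7495.4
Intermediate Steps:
(45*68)*√((-23 + 0) + 29) = 3060*√(-23 + 29) = 3060*√6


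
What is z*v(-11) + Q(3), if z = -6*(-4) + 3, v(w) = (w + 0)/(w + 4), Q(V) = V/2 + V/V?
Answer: 629/14 ≈ 44.929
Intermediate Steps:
Q(V) = 1 + V/2 (Q(V) = V*(1/2) + 1 = V/2 + 1 = 1 + V/2)
v(w) = w/(4 + w)
z = 27 (z = 24 + 3 = 27)
z*v(-11) + Q(3) = 27*(-11/(4 - 11)) + (1 + (1/2)*3) = 27*(-11/(-7)) + (1 + 3/2) = 27*(-11*(-1/7)) + 5/2 = 27*(11/7) + 5/2 = 297/7 + 5/2 = 629/14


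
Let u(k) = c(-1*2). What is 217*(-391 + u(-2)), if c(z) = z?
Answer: -85281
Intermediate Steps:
u(k) = -2 (u(k) = -1*2 = -2)
217*(-391 + u(-2)) = 217*(-391 - 2) = 217*(-393) = -85281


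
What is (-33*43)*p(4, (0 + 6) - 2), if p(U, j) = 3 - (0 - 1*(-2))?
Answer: -1419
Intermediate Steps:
p(U, j) = 1 (p(U, j) = 3 - (0 + 2) = 3 - 1*2 = 3 - 2 = 1)
(-33*43)*p(4, (0 + 6) - 2) = -33*43*1 = -1419*1 = -1419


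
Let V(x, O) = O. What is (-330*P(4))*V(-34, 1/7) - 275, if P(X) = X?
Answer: -3245/7 ≈ -463.57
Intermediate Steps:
(-330*P(4))*V(-34, 1/7) - 275 = -330*4/7 - 275 = -1320*⅐ - 275 = -1320/7 - 275 = -3245/7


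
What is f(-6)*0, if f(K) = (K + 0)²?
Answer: 0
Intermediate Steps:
f(K) = K²
f(-6)*0 = (-6)²*0 = 36*0 = 0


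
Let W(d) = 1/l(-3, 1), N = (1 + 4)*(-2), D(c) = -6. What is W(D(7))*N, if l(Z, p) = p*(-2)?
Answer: 5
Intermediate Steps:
N = -10 (N = 5*(-2) = -10)
l(Z, p) = -2*p
W(d) = -½ (W(d) = 1/(-2*1) = 1/(-2) = -½)
W(D(7))*N = -½*(-10) = 5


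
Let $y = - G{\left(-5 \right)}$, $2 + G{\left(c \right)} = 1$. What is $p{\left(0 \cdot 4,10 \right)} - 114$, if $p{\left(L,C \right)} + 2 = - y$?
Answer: $-117$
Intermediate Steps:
$G{\left(c \right)} = -1$ ($G{\left(c \right)} = -2 + 1 = -1$)
$y = 1$ ($y = \left(-1\right) \left(-1\right) = 1$)
$p{\left(L,C \right)} = -3$ ($p{\left(L,C \right)} = -2 - 1 = -3$)
$p{\left(0 \cdot 4,10 \right)} - 114 = -3 - 114 = -117$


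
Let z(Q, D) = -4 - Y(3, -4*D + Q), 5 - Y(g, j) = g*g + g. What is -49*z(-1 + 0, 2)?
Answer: -147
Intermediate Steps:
Y(g, j) = 5 - g - g**2 (Y(g, j) = 5 - (g*g + g) = 5 - (g**2 + g) = 5 - (g + g**2) = 5 + (-g - g**2) = 5 - g - g**2)
z(Q, D) = 3 (z(Q, D) = -4 - (5 - 1*3 - 1*3**2) = -4 - (5 - 3 - 1*9) = -4 - (5 - 3 - 9) = -4 - 1*(-7) = -4 + 7 = 3)
-49*z(-1 + 0, 2) = -49*3 = -147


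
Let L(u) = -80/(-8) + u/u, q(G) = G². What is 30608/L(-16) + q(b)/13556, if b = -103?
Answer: 415038747/149116 ≈ 2783.3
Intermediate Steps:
L(u) = 11 (L(u) = -80*(-⅛) + 1 = 10 + 1 = 11)
30608/L(-16) + q(b)/13556 = 30608/11 + (-103)²/13556 = 30608*(1/11) + 10609*(1/13556) = 30608/11 + 10609/13556 = 415038747/149116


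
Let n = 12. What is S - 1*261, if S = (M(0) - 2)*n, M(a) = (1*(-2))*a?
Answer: -285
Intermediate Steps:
M(a) = -2*a
S = -24 (S = (-2*0 - 2)*12 = (0 - 2)*12 = -2*12 = -24)
S - 1*261 = -24 - 1*261 = -24 - 261 = -285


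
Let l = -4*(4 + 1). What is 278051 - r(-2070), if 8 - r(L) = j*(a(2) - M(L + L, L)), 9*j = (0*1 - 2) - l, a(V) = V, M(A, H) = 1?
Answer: 278045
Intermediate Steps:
l = -20 (l = -4*5 = -20)
j = 2 (j = ((0*1 - 2) - 1*(-20))/9 = ((0 - 2) + 20)/9 = (-2 + 20)/9 = (⅑)*18 = 2)
r(L) = 6 (r(L) = 8 - 2*(2 - 1*1) = 8 - 2*(2 - 1) = 8 - 2 = 6)
278051 - r(-2070) = 278051 - 1*6 = 278051 - 6 = 278045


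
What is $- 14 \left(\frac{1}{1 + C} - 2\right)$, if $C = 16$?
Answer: $\frac{462}{17} \approx 27.176$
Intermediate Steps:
$- 14 \left(\frac{1}{1 + C} - 2\right) = - 14 \left(\frac{1}{1 + 16} - 2\right) = - 14 \left(\frac{1}{17} - 2\right) = \left(-14\right) \left(- \frac{33}{17}\right) = \frac{462}{17}$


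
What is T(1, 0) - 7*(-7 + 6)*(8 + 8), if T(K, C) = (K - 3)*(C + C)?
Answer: 112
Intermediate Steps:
T(K, C) = 2*C*(-3 + K) (T(K, C) = (-3 + K)*(2*C) = 2*C*(-3 + K))
T(1, 0) - 7*(-7 + 6)*(8 + 8) = 2*0*(-3 + 1) - 7*(-7 + 6)*(8 + 8) = 2*0*(-2) - (-7)*16 = 0 - 7*(-16) = 0 + 112 = 112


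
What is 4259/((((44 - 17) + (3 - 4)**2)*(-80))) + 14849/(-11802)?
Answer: -852311/269760 ≈ -3.1595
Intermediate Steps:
4259/((((44 - 17) + (3 - 4)**2)*(-80))) + 14849/(-11802) = 4259/(((27 + (-1)**2)*(-80))) + 14849*(-1/11802) = 4259/(((27 + 1)*(-80))) - 14849/11802 = 4259/((28*(-80))) - 14849/11802 = 4259/(-2240) - 14849/11802 = 4259*(-1/2240) - 14849/11802 = -4259/2240 - 14849/11802 = -852311/269760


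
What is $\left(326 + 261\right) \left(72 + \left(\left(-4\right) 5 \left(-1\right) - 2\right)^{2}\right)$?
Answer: $232452$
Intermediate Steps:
$\left(326 + 261\right) \left(72 + \left(\left(-4\right) 5 \left(-1\right) - 2\right)^{2}\right) = 587 \left(72 + \left(\left(-20\right) \left(-1\right) - 2\right)^{2}\right) = 587 \left(72 + \left(20 - 2\right)^{2}\right) = 587 \left(72 + 18^{2}\right) = 587 \left(72 + 324\right) = 587 \cdot 396 = 232452$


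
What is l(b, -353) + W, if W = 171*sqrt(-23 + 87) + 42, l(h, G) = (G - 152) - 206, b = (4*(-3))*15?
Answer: 699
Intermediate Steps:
b = -180 (b = -12*15 = -180)
l(h, G) = -358 + G (l(h, G) = (-152 + G) - 206 = -358 + G)
W = 1410 (W = 171*sqrt(64) + 42 = 171*8 + 42 = 1368 + 42 = 1410)
l(b, -353) + W = (-358 - 353) + 1410 = -711 + 1410 = 699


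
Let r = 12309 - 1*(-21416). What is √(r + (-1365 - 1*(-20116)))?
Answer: 2*√13119 ≈ 229.08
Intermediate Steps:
r = 33725 (r = 12309 + 21416 = 33725)
√(r + (-1365 - 1*(-20116))) = √(33725 + (-1365 - 1*(-20116))) = √(33725 + (-1365 + 20116)) = √(33725 + 18751) = √52476 = 2*√13119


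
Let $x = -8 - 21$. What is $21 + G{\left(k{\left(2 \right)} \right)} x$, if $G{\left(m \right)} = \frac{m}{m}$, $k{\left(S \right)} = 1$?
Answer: $-8$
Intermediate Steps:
$x = -29$
$G{\left(m \right)} = 1$
$21 + G{\left(k{\left(2 \right)} \right)} x = 21 + 1 \left(-29\right) = 21 - 29 = -8$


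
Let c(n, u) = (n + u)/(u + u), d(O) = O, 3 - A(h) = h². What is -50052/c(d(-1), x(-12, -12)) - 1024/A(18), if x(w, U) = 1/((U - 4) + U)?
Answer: -32103688/9309 ≈ -3448.7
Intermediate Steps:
x(w, U) = 1/(-4 + 2*U) (x(w, U) = 1/((-4 + U) + U) = 1/(-4 + 2*U))
A(h) = 3 - h²
c(n, u) = (n + u)/(2*u) (c(n, u) = (n + u)/((2*u)) = (n + u)*(1/(2*u)) = (n + u)/(2*u))
-50052/c(d(-1), x(-12, -12)) - 1024/A(18) = -50052*1/((-1 + 1/(2*(-2 - 12)))*(-2 - 12)) - 1024/(3 - 1*18²) = -50052*(-1/(14*(-1 + (½)/(-14)))) - 1024/(3 - 1*324) = -50052*(-1/(14*(-1 + (½)*(-1/14)))) - 1024/(3 - 324) = -50052*(-1/(14*(-1 - 1/28))) - 1024/(-321) = -50052/((½)*(-28)*(-29/28)) - 1024*(-1/321) = -50052/29/2 + 1024/321 = -50052*2/29 + 1024/321 = -100104/29 + 1024/321 = -32103688/9309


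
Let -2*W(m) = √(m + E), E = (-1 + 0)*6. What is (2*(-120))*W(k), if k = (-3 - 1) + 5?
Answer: 120*I*√5 ≈ 268.33*I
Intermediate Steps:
E = -6 (E = -1*6 = -6)
k = 1 (k = -4 + 5 = 1)
W(m) = -√(-6 + m)/2 (W(m) = -√(m - 6)/2 = -√(-6 + m)/2)
(2*(-120))*W(k) = (2*(-120))*(-√(-6 + 1)/2) = -(-120)*√(-5) = -(-120)*I*√5 = 120*I*√5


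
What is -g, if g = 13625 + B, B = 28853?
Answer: -42478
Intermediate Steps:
g = 42478 (g = 13625 + 28853 = 42478)
-g = -1*42478 = -42478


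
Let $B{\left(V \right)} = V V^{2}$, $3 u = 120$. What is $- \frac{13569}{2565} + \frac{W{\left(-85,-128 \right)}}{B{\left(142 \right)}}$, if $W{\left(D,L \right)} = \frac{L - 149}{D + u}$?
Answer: $- \frac{12950646361}{2448111240} \approx -5.2901$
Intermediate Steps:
$u = 40$ ($u = \frac{1}{3} \cdot 120 = 40$)
$W{\left(D,L \right)} = \frac{-149 + L}{40 + D}$ ($W{\left(D,L \right)} = \frac{L - 149}{D + 40} = \frac{-149 + L}{40 + D}$)
$B{\left(V \right)} = V^{3}$
$- \frac{13569}{2565} + \frac{W{\left(-85,-128 \right)}}{B{\left(142 \right)}} = - \frac{13569}{2565} + \frac{\frac{1}{40 - 85} \left(-149 - 128\right)}{142^{3}} = \left(-13569\right) \frac{1}{2565} + \frac{\frac{1}{-45} \left(-277\right)}{2863288} = - \frac{4523}{855} + \left(- \frac{1}{45}\right) \left(-277\right) \frac{1}{2863288} = - \frac{4523}{855} + \frac{277}{45} \cdot \frac{1}{2863288} = - \frac{4523}{855} + \frac{277}{128847960} = - \frac{12950646361}{2448111240}$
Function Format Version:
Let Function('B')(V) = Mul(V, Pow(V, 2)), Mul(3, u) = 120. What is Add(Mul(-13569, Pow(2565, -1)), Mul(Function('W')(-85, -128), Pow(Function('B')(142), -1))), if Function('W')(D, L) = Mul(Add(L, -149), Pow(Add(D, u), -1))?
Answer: Rational(-12950646361, 2448111240) ≈ -5.2901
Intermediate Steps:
u = 40 (u = Mul(Rational(1, 3), 120) = 40)
Function('W')(D, L) = Mul(Pow(Add(40, D), -1), Add(-149, L)) (Function('W')(D, L) = Mul(Add(L, -149), Pow(Add(D, 40), -1)) = Mul(Add(-149, L), Pow(Add(40, D), -1)) = Mul(Pow(Add(40, D), -1), Add(-149, L)))
Function('B')(V) = Pow(V, 3)
Add(Mul(-13569, Pow(2565, -1)), Mul(Function('W')(-85, -128), Pow(Function('B')(142), -1))) = Add(Mul(-13569, Pow(2565, -1)), Mul(Mul(Pow(Add(40, -85), -1), Add(-149, -128)), Pow(Pow(142, 3), -1))) = Add(Mul(-13569, Rational(1, 2565)), Mul(Mul(Pow(-45, -1), -277), Pow(2863288, -1))) = Add(Rational(-4523, 855), Mul(Mul(Rational(-1, 45), -277), Rational(1, 2863288))) = Add(Rational(-4523, 855), Mul(Rational(277, 45), Rational(1, 2863288))) = Add(Rational(-4523, 855), Rational(277, 128847960)) = Rational(-12950646361, 2448111240)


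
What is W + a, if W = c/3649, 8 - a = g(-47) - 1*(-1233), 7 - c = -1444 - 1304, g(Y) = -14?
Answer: -4416184/3649 ≈ -1210.2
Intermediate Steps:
c = 2755 (c = 7 - (-1444 - 1304) = 7 - 1*(-2748) = 7 + 2748 = 2755)
a = -1211 (a = 8 - (-14 - 1*(-1233)) = 8 - (-14 + 1233) = 8 - 1*1219 = 8 - 1219 = -1211)
W = 2755/3649 ≈ 0.75500
W + a = 2755/3649 - 1211 = -4416184/3649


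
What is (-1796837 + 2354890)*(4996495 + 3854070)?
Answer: 4939084349945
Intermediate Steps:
(-1796837 + 2354890)*(4996495 + 3854070) = 558053*8850565 = 4939084349945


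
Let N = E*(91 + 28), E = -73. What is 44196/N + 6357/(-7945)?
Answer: -8293071/1408535 ≈ -5.8877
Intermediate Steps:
N = -8687 (N = -73*(91 + 28) = -73*119 = -8687)
44196/N + 6357/(-7945) = 44196/(-8687) + 6357/(-7945) = 44196*(-1/8687) + 6357*(-1/7945) = -44196/8687 - 6357/7945 = -8293071/1408535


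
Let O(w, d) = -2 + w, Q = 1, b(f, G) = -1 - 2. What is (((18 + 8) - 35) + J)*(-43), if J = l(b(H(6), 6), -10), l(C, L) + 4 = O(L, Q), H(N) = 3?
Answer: 1075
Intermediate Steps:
b(f, G) = -3
l(C, L) = -6 + L (l(C, L) = -4 + (-2 + L) = -6 + L)
J = -16 (J = -6 - 10 = -16)
(((18 + 8) - 35) + J)*(-43) = (((18 + 8) - 35) - 16)*(-43) = ((26 - 35) - 16)*(-43) = (-9 - 16)*(-43) = -25*(-43) = 1075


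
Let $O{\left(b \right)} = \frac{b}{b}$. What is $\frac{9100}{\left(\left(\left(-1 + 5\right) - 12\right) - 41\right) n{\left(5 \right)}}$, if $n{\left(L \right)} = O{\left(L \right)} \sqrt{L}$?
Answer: $- \frac{260 \sqrt{5}}{7} \approx -83.054$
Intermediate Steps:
$O{\left(b \right)} = 1$
$n{\left(L \right)} = \sqrt{L}$ ($n{\left(L \right)} = 1 \sqrt{L} = \sqrt{L}$)
$\frac{9100}{\left(\left(\left(-1 + 5\right) - 12\right) - 41\right) n{\left(5 \right)}} = \frac{9100}{\left(\left(\left(-1 + 5\right) - 12\right) - 41\right) \sqrt{5}} = \frac{9100}{\left(\left(4 - 12\right) - 41\right) \sqrt{5}} = \frac{9100}{\left(-8 - 41\right) \sqrt{5}} = \frac{9100}{\left(-49\right) \sqrt{5}} = 9100 \left(- \frac{\sqrt{5}}{245}\right) = - \frac{260 \sqrt{5}}{7}$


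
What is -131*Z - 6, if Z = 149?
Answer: -19525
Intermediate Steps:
-131*Z - 6 = -131*149 - 6 = -19519 - 6 = -19525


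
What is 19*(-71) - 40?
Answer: -1389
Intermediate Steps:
19*(-71) - 40 = -1349 - 40 = -1389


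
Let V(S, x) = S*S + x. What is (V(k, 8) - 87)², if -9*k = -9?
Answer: 6084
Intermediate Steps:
k = 1 (k = -⅑*(-9) = 1)
V(S, x) = x + S² (V(S, x) = S² + x = x + S²)
(V(k, 8) - 87)² = ((8 + 1²) - 87)² = ((8 + 1) - 87)² = (9 - 87)² = (-78)² = 6084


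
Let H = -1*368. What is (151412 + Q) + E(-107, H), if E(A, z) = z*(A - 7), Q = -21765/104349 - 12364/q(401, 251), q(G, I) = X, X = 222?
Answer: 746345747521/3860913 ≈ 1.9331e+5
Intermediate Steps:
q(G, I) = 222
H = -368
Q = -215833811/3860913 (Q = -21765/104349 - 12364/222 = -21765*1/104349 - 12364*1/222 = -7255/34783 - 6182/111 = -215833811/3860913 ≈ -55.902)
E(A, z) = z*(-7 + A)
(151412 + Q) + E(-107, H) = (151412 - 215833811/3860913) - 368*(-7 - 107) = 584372725345/3860913 - 368*(-114) = 584372725345/3860913 + 41952 = 746345747521/3860913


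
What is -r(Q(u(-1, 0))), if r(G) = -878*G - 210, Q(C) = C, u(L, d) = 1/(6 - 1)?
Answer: 1928/5 ≈ 385.60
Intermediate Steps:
u(L, d) = ⅕ (u(L, d) = 1/5 = ⅕)
r(G) = -210 - 878*G
-r(Q(u(-1, 0))) = -(-210 - 878*⅕) = -(-210 - 878/5) = -1*(-1928/5) = 1928/5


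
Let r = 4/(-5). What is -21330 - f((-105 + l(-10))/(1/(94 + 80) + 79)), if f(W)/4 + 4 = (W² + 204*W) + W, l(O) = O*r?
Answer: -3838801449242/188980009 ≈ -20313.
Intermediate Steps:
r = -⅘ (r = 4*(-⅕) = -⅘ ≈ -0.80000)
l(O) = -4*O/5 (l(O) = O*(-⅘) = -4*O/5)
f(W) = -16 + 4*W² + 820*W (f(W) = -16 + 4*((W² + 204*W) + W) = -16 + 4*(W² + 205*W) = -16 + (4*W² + 820*W) = -16 + 4*W² + 820*W)
-21330 - f((-105 + l(-10))/(1/(94 + 80) + 79)) = -21330 - (-16 + 4*((-105 - ⅘*(-10))/(1/(94 + 80) + 79))² + 820*((-105 - ⅘*(-10))/(1/(94 + 80) + 79))) = -21330 - (-16 + 4*((-105 + 8)/(1/174 + 79))² + 820*((-105 + 8)/(1/174 + 79))) = -21330 - (-16 + 4*(-97/(1/174 + 79))² + 820*(-97/(1/174 + 79))) = -21330 - (-16 + 4*(-97/13747/174)² + 820*(-97/13747/174)) = -21330 - (-16 + 4*(-97*174/13747)² + 820*(-97*174/13747)) = -21330 - (-16 + 4*(-16878/13747)² + 820*(-16878/13747)) = -21330 - (-16 + 4*(284866884/188980009) - 13839960/13747) = -21330 - (-16 + 1139467536/188980009 - 13839960/13747) = -21330 - 1*(-192142142728/188980009) = -21330 + 192142142728/188980009 = -3838801449242/188980009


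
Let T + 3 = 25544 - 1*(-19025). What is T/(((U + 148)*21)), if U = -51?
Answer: 44566/2037 ≈ 21.878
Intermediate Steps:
T = 44566 (T = -3 + (25544 - 1*(-19025)) = -3 + (25544 + 19025) = -3 + 44569 = 44566)
T/(((U + 148)*21)) = 44566/(((-51 + 148)*21)) = 44566/((97*21)) = 44566/2037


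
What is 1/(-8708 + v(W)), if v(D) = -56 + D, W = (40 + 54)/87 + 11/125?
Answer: -10875/95295793 ≈ -0.00011412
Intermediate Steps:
W = 12707/10875 (W = 94*(1/87) + 11*(1/125) = 94/87 + 11/125 = 12707/10875 ≈ 1.1685)
1/(-8708 + v(W)) = 1/(-8708 + (-56 + 12707/10875)) = 1/(-8708 - 596293/10875) = 1/(-95295793/10875) = -10875/95295793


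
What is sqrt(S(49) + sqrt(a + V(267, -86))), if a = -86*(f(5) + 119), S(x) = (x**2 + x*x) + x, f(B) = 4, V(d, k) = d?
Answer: sqrt(4851 + I*sqrt(10311)) ≈ 69.653 + 0.7289*I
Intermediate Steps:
S(x) = x + 2*x**2 (S(x) = (x**2 + x**2) + x = 2*x**2 + x = x + 2*x**2)
a = -10578 (a = -86*(4 + 119) = -86*123 = -10578)
sqrt(S(49) + sqrt(a + V(267, -86))) = sqrt(49*(1 + 2*49) + sqrt(-10578 + 267)) = sqrt(49*(1 + 98) + sqrt(-10311)) = sqrt(49*99 + I*sqrt(10311)) = sqrt(4851 + I*sqrt(10311))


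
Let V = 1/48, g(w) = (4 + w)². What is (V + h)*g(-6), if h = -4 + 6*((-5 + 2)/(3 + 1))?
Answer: -407/12 ≈ -33.917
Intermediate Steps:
h = -17/2 (h = -4 + 6*(-3/4) = -4 + 6*(-3*¼) = -4 + 6*(-¾) = -4 - 9/2 = -17/2 ≈ -8.5000)
V = 1/48 ≈ 0.020833
(V + h)*g(-6) = (1/48 - 17/2)*(4 - 6)² = -407/48*(-2)² = -407/48*4 = -407/12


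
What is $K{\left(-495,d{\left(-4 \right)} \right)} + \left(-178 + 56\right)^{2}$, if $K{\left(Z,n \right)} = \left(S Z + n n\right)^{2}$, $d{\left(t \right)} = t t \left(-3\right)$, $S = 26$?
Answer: $111655240$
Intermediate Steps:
$d{\left(t \right)} = - 3 t^{2}$ ($d{\left(t \right)} = t^{2} \left(-3\right) = - 3 t^{2}$)
$K{\left(Z,n \right)} = \left(n^{2} + 26 Z\right)^{2}$ ($K{\left(Z,n \right)} = \left(26 Z + n n\right)^{2} = \left(26 Z + n^{2}\right)^{2} = \left(n^{2} + 26 Z\right)^{2}$)
$K{\left(-495,d{\left(-4 \right)} \right)} + \left(-178 + 56\right)^{2} = \left(\left(- 3 \left(-4\right)^{2}\right)^{2} + 26 \left(-495\right)\right)^{2} + \left(-178 + 56\right)^{2} = \left(\left(\left(-3\right) 16\right)^{2} - 12870\right)^{2} + \left(-122\right)^{2} = \left(\left(-48\right)^{2} - 12870\right)^{2} + 14884 = \left(2304 - 12870\right)^{2} + 14884 = \left(-10566\right)^{2} + 14884 = 111640356 + 14884 = 111655240$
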